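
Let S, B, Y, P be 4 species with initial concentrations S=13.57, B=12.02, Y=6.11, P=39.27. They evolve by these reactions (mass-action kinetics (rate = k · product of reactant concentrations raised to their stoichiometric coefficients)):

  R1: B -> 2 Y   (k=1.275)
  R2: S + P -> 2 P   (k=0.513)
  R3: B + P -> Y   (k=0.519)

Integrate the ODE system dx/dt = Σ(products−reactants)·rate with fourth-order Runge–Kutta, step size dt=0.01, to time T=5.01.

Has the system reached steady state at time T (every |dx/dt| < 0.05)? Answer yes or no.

RK4 with dt=0.01: 501 steps to T=5.01. Trajectory (selected grid times):
t=0.00: S=13.57 B=12.02 Y=6.11 P=39.27
t=0.56: S=0.00 B=0.00 Y=18.82 P=41.51
t=1.11: S=0.00 B=0.00 Y=18.82 P=41.51
t=1.67: S=0.00 B=0.00 Y=18.82 P=41.51
t=2.23: S=0.00 B=0.00 Y=18.82 P=41.51
t=2.78: S=0.00 B=0.00 Y=18.82 P=41.51
t=3.34: S=0.00 B=0.00 Y=18.82 P=41.51
t=3.90: S=0.00 B=0.00 Y=18.82 P=41.51
t=4.45: S=0.00 B=0.00 Y=18.82 P=41.51
t=5.01: S=0.00 B=0.00 Y=18.82 P=41.51
Rates at T: R1=0.0000, R2=0.0000, R3=0.0000
dx/dt at T (Σ net stoichiometry × rate): S=-0.0000, B=-0.0000, Y=+0.0000, P=+0.0000
Largest |dx/dt| is |-0.0000| (S) < 0.05 → steady.

Steady state at T: yes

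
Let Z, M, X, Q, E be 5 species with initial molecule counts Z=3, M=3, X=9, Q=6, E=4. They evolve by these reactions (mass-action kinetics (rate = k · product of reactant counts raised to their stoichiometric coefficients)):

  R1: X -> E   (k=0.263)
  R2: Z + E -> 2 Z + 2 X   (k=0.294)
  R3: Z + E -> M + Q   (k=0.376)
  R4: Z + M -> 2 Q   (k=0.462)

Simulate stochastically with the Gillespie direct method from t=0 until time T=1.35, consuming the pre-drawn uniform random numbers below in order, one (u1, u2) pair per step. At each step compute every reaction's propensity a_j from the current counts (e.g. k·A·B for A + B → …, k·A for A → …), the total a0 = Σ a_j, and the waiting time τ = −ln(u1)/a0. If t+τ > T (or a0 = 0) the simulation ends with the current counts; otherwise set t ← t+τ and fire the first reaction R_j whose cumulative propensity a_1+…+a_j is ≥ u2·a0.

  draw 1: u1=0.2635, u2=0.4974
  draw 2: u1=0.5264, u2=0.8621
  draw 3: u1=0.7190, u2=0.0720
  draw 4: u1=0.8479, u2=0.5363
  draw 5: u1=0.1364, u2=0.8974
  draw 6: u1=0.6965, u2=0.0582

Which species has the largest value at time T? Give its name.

t=0.000: Z=3 M=3 X=9 Q=6 E=4
Draw 1: a1=2.367, a2=3.528, a3=4.512, a4=4.158, a0=14.565; τ=−ln(0.2635)/14.565=0.092 → t=0.092; u2·a0=0.4974·14.565=7.245; a1+a2=5.895 < 7.245 ≤ a1+…+a3=10.407 → R3 fires; Z=2 M=4 X=9 Q=7 E=3
Draw 2: a1=2.367, a2=1.764, a3=2.256, a4=3.696, a0=10.083; τ=−ln(0.5264)/10.083=0.064 → t=0.155; u2·a0=0.8621·10.083=8.693; a1+…+a3=6.387 < 8.693 ≤ a1+…+a4=10.083 → R4 fires; Z=1 M=3 X=9 Q=9 E=3
Draw 3: a1=2.367, a2=0.882, a3=1.128, a4=1.386, a0=5.763; τ=−ln(0.7190)/5.763=0.057 → t=0.212; u2·a0=0.0720·5.763=0.415 ≤ a1=2.367 → R1 fires; Z=1 M=3 X=8 Q=9 E=4
Draw 4: a1=2.104, a2=1.176, a3=1.504, a4=1.386, a0=6.170; τ=−ln(0.8479)/6.170=0.027 → t=0.239; u2·a0=0.5363·6.170=3.309; a1+a2=3.280 < 3.309 ≤ a1+…+a3=4.784 → R3 fires; Z=0 M=4 X=8 Q=10 E=3
Draw 5: a1=2.104, a2=0.000, a3=0.000, a4=0.000, a0=2.104; τ=−ln(0.1364)/2.104=0.947 → t=1.186; u2·a0=0.8974·2.104=1.888 ≤ a1=2.104 → R1 fires; Z=0 M=4 X=7 Q=10 E=4
Draw 6: a1=1.841, a2=0.000, a3=0.000, a4=0.000, a0=1.841; τ=−ln(0.6965)/1.841=0.196 → t=1.383 > T=1.35: stop.
At T=1.35: Z=0 M=4 X=7 Q=10 E=4; the largest is Q.

Dominant species at T: Q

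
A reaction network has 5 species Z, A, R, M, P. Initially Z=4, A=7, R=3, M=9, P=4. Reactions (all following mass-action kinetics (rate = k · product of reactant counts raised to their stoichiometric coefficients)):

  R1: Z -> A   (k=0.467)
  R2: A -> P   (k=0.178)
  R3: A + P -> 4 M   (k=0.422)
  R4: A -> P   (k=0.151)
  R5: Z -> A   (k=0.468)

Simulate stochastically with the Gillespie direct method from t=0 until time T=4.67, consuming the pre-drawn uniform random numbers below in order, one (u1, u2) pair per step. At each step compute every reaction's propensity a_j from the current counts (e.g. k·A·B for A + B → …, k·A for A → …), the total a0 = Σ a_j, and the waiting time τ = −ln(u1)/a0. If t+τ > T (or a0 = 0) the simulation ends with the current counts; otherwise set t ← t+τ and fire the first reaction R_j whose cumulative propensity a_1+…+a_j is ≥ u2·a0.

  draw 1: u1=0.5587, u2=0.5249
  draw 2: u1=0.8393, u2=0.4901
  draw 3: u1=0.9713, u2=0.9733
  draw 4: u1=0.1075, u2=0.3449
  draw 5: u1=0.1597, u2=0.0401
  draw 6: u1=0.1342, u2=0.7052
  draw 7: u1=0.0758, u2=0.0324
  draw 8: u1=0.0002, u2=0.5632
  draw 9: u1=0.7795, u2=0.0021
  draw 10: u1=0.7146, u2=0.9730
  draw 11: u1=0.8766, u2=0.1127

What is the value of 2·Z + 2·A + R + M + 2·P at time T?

Check how each reaction changes W = 2·Z + 2·A + R + M + 2·P (weight of products minus weight of reactants):
R1: Z -> A: (2·1) − (2·1) = 2 − 2 = 0
R2: A -> P: (2·1) − (2·1) = 2 − 2 = 0
R3: A + P -> 4 M: (1·4) − (2·1 + 2·1) = 4 − 4 = 0
R4: A -> P: (2·1) − (2·1) = 2 − 2 = 0
R5: Z -> A: (2·1) − (2·1) = 2 − 2 = 0
Every reaction leaves W unchanged, so W is conserved and no simulation is needed: W(T) = W(0) = 2·4 + 2·7 + 3 + 9 + 2·4 = 42

Value at T = 42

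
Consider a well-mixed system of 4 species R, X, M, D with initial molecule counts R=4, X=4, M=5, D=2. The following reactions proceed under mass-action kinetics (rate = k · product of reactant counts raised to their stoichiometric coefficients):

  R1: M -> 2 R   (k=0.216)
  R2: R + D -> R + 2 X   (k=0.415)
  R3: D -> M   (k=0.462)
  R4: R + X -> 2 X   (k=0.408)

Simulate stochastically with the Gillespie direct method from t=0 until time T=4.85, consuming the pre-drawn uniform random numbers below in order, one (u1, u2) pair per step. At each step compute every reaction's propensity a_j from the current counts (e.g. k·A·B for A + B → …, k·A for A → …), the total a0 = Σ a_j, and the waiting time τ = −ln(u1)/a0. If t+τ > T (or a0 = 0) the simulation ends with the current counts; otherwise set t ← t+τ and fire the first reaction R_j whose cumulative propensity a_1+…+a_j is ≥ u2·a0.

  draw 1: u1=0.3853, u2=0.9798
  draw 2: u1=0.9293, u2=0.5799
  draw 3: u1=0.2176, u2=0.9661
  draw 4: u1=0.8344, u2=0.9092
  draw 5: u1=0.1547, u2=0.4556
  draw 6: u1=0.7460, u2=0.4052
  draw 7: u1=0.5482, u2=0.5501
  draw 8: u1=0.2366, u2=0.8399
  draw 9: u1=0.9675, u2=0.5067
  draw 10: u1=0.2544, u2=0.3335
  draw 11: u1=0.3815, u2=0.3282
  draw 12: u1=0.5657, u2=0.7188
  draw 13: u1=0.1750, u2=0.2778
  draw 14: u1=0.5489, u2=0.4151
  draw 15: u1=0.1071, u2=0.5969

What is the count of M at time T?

t=0.000: R=4 X=4 M=5 D=2
Draw 1: a1=1.080, a2=3.320, a3=0.924, a4=6.528, a0=11.852; τ=−ln(0.3853)/11.852=0.080 → t=0.080; u2·a0=0.9798·11.852=11.613; a1+…+a3=5.324 < 11.613 ≤ a1+…+a4=11.852 → R4 fires; R=3 X=5 M=5 D=2
Draw 2: a1=1.080, a2=2.490, a3=0.924, a4=6.120, a0=10.614; τ=−ln(0.9293)/10.614=0.007 → t=0.087; u2·a0=0.5799·10.614=6.155; a1+…+a3=4.494 < 6.155 ≤ a1+…+a4=10.614 → R4 fires; R=2 X=6 M=5 D=2
Draw 3: a1=1.080, a2=1.660, a3=0.924, a4=4.896, a0=8.560; τ=−ln(0.2176)/8.560=0.178 → t=0.266; u2·a0=0.9661·8.560=8.270; a1+…+a3=3.664 < 8.270 ≤ a1+…+a4=8.560 → R4 fires; R=1 X=7 M=5 D=2
Draw 4: a1=1.080, a2=0.830, a3=0.924, a4=2.856, a0=5.690; τ=−ln(0.8344)/5.690=0.032 → t=0.297; u2·a0=0.9092·5.690=5.173; a1+…+a3=2.834 < 5.173 ≤ a1+…+a4=5.690 → R4 fires; R=0 X=8 M=5 D=2
Draw 5: a1=1.080, a2=0.000, a3=0.924, a4=0.000, a0=2.004; τ=−ln(0.1547)/2.004=0.931 → t=1.229; u2·a0=0.4556·2.004=0.913 ≤ a1=1.080 → R1 fires; R=2 X=8 M=4 D=2
Draw 6: a1=0.864, a2=1.660, a3=0.924, a4=6.528, a0=9.976; τ=−ln(0.7460)/9.976=0.029 → t=1.258; u2·a0=0.4052·9.976=4.042; a1+…+a3=3.448 < 4.042 ≤ a1+…+a4=9.976 → R4 fires; R=1 X=9 M=4 D=2
Draw 7: a1=0.864, a2=0.830, a3=0.924, a4=3.672, a0=6.290; τ=−ln(0.5482)/6.290=0.096 → t=1.354; u2·a0=0.5501·6.290=3.460; a1+…+a3=2.618 < 3.460 ≤ a1+…+a4=6.290 → R4 fires; R=0 X=10 M=4 D=2
Draw 8: a1=0.864, a2=0.000, a3=0.924, a4=0.000, a0=1.788; τ=−ln(0.2366)/1.788=0.806 → t=2.160; u2·a0=0.8399·1.788=1.502; a1+a2=0.864 < 1.502 ≤ a1+…+a3=1.788 → R3 fires; R=0 X=10 M=5 D=1
Draw 9: a1=1.080, a2=0.000, a3=0.462, a4=0.000, a0=1.542; τ=−ln(0.9675)/1.542=0.021 → t=2.181; u2·a0=0.5067·1.542=0.781 ≤ a1=1.080 → R1 fires; R=2 X=10 M=4 D=1
Draw 10: a1=0.864, a2=0.830, a3=0.462, a4=8.160, a0=10.316; τ=−ln(0.2544)/10.316=0.133 → t=2.314; u2·a0=0.3335·10.316=3.440; a1+…+a3=2.156 < 3.440 ≤ a1+…+a4=10.316 → R4 fires; R=1 X=11 M=4 D=1
Draw 11: a1=0.864, a2=0.415, a3=0.462, a4=4.488, a0=6.229; τ=−ln(0.3815)/6.229=0.155 → t=2.469; u2·a0=0.3282·6.229=2.044; a1+…+a3=1.741 < 2.044 ≤ a1+…+a4=6.229 → R4 fires; R=0 X=12 M=4 D=1
Draw 12: a1=0.864, a2=0.000, a3=0.462, a4=0.000, a0=1.326; τ=−ln(0.5657)/1.326=0.430 → t=2.898; u2·a0=0.7188·1.326=0.953; a1+a2=0.864 < 0.953 ≤ a1+…+a3=1.326 → R3 fires; R=0 X=12 M=5 D=0
Draw 13: a1=1.080, a2=0.000, a3=0.000, a4=0.000, a0=1.080; τ=−ln(0.1750)/1.080=1.614 → t=4.512; u2·a0=0.2778·1.080=0.300 ≤ a1=1.080 → R1 fires; R=2 X=12 M=4 D=0
Draw 14: a1=0.864, a2=0.000, a3=0.000, a4=9.792, a0=10.656; τ=−ln(0.5489)/10.656=0.056 → t=4.568; u2·a0=0.4151·10.656=4.423; a1+…+a3=0.864 < 4.423 ≤ a1+…+a4=10.656 → R4 fires; R=1 X=13 M=4 D=0
Draw 15: a1=0.864, a2=0.000, a3=0.000, a4=5.304, a0=6.168; τ=−ln(0.1071)/6.168=0.362 → t=4.931 > T=4.85: stop.
Read off M at T=4.85: 4

M at T = 4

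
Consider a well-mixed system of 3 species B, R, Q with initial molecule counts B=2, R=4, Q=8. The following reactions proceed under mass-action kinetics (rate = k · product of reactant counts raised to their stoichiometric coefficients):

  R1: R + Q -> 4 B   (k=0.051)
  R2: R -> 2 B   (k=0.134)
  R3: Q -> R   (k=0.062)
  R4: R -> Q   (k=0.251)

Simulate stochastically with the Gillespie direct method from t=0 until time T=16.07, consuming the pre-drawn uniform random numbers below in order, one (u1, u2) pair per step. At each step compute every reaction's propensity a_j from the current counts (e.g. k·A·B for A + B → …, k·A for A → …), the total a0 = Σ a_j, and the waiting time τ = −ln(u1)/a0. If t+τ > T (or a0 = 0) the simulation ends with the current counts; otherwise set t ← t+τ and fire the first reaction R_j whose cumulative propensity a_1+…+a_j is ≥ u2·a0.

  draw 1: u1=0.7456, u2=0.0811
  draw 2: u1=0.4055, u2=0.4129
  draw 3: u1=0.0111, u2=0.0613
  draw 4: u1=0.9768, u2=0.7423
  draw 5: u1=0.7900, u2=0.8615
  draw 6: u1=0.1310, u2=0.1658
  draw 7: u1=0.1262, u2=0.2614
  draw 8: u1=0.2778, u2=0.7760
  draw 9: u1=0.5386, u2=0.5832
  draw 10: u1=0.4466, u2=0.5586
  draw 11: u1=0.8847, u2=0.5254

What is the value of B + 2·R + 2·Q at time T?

Value at T = 26

Check how each reaction changes W = B + 2·R + 2·Q (weight of products minus weight of reactants):
R1: R + Q -> 4 B: (1·4) − (2·1 + 2·1) = 4 − 4 = 0
R2: R -> 2 B: (1·2) − (2·1) = 2 − 2 = 0
R3: Q -> R: (2·1) − (2·1) = 2 − 2 = 0
R4: R -> Q: (2·1) − (2·1) = 2 − 2 = 0
Every reaction leaves W unchanged, so W is conserved and no simulation is needed: W(T) = W(0) = 2 + 2·4 + 2·8 = 26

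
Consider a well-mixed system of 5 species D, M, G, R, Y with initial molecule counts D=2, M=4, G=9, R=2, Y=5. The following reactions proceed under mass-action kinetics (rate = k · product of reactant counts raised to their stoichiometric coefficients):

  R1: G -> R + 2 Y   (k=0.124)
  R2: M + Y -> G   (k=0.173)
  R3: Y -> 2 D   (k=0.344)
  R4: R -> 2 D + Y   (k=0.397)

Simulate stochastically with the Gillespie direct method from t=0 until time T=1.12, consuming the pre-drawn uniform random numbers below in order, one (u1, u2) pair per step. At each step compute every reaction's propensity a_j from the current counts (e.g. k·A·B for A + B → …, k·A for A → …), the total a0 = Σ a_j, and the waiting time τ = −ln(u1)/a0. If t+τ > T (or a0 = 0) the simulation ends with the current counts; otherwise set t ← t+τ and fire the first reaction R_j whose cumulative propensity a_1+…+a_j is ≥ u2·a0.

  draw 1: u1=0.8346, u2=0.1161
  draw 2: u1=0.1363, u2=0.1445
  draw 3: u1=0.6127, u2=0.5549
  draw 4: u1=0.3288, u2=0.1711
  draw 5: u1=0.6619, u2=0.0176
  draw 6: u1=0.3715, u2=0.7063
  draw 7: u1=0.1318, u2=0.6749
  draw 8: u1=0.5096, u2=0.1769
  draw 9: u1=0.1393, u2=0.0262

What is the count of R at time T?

t=0.000: D=2 M=4 G=9 R=2 Y=5
Draw 1: a1=1.116, a2=3.460, a3=1.720, a4=0.794, a0=7.090; τ=−ln(0.8346)/7.090=0.026 → t=0.026; u2·a0=0.1161·7.090=0.823 ≤ a1=1.116 → R1 fires; D=2 M=4 G=8 R=3 Y=7
Draw 2: a1=0.992, a2=4.844, a3=2.408, a4=1.191, a0=9.435; τ=−ln(0.1363)/9.435=0.211 → t=0.237; u2·a0=0.1445·9.435=1.363; a1=0.992 < 1.363 ≤ a1+a2=5.836 → R2 fires; D=2 M=3 G=9 R=3 Y=6
Draw 3: a1=1.116, a2=3.114, a3=2.064, a4=1.191, a0=7.485; τ=−ln(0.6127)/7.485=0.065 → t=0.302; u2·a0=0.5549·7.485=4.153; a1=1.116 < 4.153 ≤ a1+a2=4.230 → R2 fires; D=2 M=2 G=10 R=3 Y=5
Draw 4: a1=1.240, a2=1.730, a3=1.720, a4=1.191, a0=5.881; τ=−ln(0.3288)/5.881=0.189 → t=0.491; u2·a0=0.1711·5.881=1.006 ≤ a1=1.240 → R1 fires; D=2 M=2 G=9 R=4 Y=7
Draw 5: a1=1.116, a2=2.422, a3=2.408, a4=1.588, a0=7.534; τ=−ln(0.6619)/7.534=0.055 → t=0.546; u2·a0=0.0176·7.534=0.133 ≤ a1=1.116 → R1 fires; D=2 M=2 G=8 R=5 Y=9
Draw 6: a1=0.992, a2=3.114, a3=3.096, a4=1.985, a0=9.187; τ=−ln(0.3715)/9.187=0.108 → t=0.654; u2·a0=0.7063·9.187=6.489; a1+a2=4.106 < 6.489 ≤ a1+…+a3=7.202 → R3 fires; D=4 M=2 G=8 R=5 Y=8
Draw 7: a1=0.992, a2=2.768, a3=2.752, a4=1.985, a0=8.497; τ=−ln(0.1318)/8.497=0.238 → t=0.892; u2·a0=0.6749·8.497=5.735; a1+a2=3.760 < 5.735 ≤ a1+…+a3=6.512 → R3 fires; D=6 M=2 G=8 R=5 Y=7
Draw 8: a1=0.992, a2=2.422, a3=2.408, a4=1.985, a0=7.807; τ=−ln(0.5096)/7.807=0.086 → t=0.979; u2·a0=0.1769·7.807=1.381; a1=0.992 < 1.381 ≤ a1+a2=3.414 → R2 fires; D=6 M=1 G=9 R=5 Y=6
Draw 9: a1=1.116, a2=1.038, a3=2.064, a4=1.985, a0=6.203; τ=−ln(0.1393)/6.203=0.318 → t=1.296 > T=1.12: stop.
Read off R at T=1.12: 5

R at T = 5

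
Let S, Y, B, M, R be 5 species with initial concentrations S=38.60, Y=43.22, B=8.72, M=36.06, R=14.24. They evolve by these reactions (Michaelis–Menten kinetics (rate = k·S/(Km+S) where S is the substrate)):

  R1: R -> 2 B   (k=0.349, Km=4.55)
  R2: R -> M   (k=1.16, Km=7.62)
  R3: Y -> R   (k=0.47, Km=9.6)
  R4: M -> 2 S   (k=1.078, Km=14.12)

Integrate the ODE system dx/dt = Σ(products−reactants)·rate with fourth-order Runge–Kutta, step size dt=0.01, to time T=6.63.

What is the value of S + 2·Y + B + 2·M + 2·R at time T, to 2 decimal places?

Check how each reaction changes W = S + 2·Y + B + 2·M + 2·R (weight of products minus weight of reactants):
R1: R -> 2 B: (1·2) − (2·1) = 2 − 2 = 0
R2: R -> M: (2·1) − (2·1) = 2 − 2 = 0
R3: Y -> R: (2·1) − (2·1) = 2 − 2 = 0
R4: M -> 2 S: (1·2) − (2·1) = 2 − 2 = 0
Every reaction leaves W unchanged, so W is conserved and no simulation is needed: W(T) = W(0) = 38.60 + 2·43.22 + 8.72 + 2·36.06 + 2·14.24 = 234.36

Value at T = 234.36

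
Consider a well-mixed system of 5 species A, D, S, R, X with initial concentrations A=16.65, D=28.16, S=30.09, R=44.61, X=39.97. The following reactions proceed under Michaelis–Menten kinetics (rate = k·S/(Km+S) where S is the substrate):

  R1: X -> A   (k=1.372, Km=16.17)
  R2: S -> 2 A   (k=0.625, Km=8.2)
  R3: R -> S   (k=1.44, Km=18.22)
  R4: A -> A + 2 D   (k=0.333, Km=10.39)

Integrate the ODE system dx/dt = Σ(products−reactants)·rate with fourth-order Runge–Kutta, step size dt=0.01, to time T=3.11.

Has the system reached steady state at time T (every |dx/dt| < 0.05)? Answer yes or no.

Steady state at T: no

RK4 with dt=0.01: 311 steps to T=3.11. Trajectory (selected grid times):
t=0.00: A=16.65 D=28.16 S=30.09 R=44.61 X=39.97
t=0.35: A=17.34 D=28.30 S=30.28 R=44.25 X=39.63
t=0.69: A=18.00 D=28.45 S=30.45 R=43.91 X=39.30
t=1.04: A=18.69 D=28.60 S=30.64 R=43.55 X=38.96
t=1.38: A=19.35 D=28.74 S=30.81 R=43.21 X=38.63
t=1.73: A=20.03 D=28.90 S=31.00 R=42.85 X=38.29
t=2.07: A=20.70 D=29.05 S=31.17 R=42.51 X=37.96
t=2.42: A=21.38 D=29.20 S=31.35 R=42.16 X=37.63
t=2.76: A=22.04 D=29.35 S=31.52 R=41.81 X=37.30
t=3.11: A=22.73 D=29.51 S=31.70 R=41.46 X=36.97
Rates at T: R1=0.9545, R2=0.4966, R3=1.0004, R4=0.2285
dx/dt at T (Σ net stoichiometry × rate): A=+1.9476, D=+0.4570, S=+0.5039, R=-1.0004, X=-0.9545
Largest |dx/dt| is |+1.9476| (A) ≥ 0.05 → not steady.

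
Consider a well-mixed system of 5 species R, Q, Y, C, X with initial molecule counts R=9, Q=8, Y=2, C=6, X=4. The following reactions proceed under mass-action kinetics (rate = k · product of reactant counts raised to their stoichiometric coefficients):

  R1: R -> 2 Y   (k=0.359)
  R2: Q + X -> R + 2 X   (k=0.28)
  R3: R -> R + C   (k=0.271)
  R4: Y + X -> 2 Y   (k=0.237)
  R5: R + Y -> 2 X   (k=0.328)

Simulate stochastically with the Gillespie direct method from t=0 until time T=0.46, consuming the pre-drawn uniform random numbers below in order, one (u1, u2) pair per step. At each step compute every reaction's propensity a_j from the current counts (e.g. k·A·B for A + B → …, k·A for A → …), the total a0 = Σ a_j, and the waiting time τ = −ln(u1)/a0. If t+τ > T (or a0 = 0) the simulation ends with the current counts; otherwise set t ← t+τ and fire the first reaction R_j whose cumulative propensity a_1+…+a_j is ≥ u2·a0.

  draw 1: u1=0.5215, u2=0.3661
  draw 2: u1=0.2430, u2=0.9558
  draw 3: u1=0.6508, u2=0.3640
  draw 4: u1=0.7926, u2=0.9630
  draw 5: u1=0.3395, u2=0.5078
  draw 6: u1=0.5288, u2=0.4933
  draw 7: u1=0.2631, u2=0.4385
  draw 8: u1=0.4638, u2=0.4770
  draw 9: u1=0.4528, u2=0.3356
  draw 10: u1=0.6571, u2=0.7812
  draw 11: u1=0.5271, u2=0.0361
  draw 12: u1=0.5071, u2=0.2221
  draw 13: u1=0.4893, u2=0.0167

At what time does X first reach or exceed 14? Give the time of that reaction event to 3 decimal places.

Threshold first reached at t = 0.297

t=0.000: R=9 Q=8 Y=2 C=6 X=4
Draw 1: a1=3.231, a2=8.960, a3=2.439, a4=1.896, a5=5.904, a0=22.430; τ=−ln(0.5215)/22.430=0.029 → t=0.029; u2·a0=0.3661·22.430=8.212; a1=3.231 < 8.212 ≤ a1+a2=12.191 → R2 fires; R=10 Q=7 Y=2 C=6 X=5
Draw 2: a1=3.590, a2=9.800, a3=2.710, a4=2.370, a5=6.560, a0=25.030; τ=−ln(0.2430)/25.030=0.057 → t=0.086; u2·a0=0.9558·25.030=23.924; a1+…+a4=18.470 < 23.924 ≤ a1+…+a5=25.030 → R5 fires; R=9 Q=7 Y=1 C=6 X=7
Draw 3: a1=3.231, a2=13.720, a3=2.439, a4=1.659, a5=2.952, a0=24.001; τ=−ln(0.6508)/24.001=0.018 → t=0.103; u2·a0=0.3640·24.001=8.736; a1=3.231 < 8.736 ≤ a1+a2=16.951 → R2 fires; R=10 Q=6 Y=1 C=6 X=8
Draw 4: a1=3.590, a2=13.440, a3=2.710, a4=1.896, a5=3.280, a0=24.916; τ=−ln(0.7926)/24.916=0.009 → t=0.113; u2·a0=0.9630·24.916=23.994; a1+…+a4=21.636 < 23.994 ≤ a1+…+a5=24.916 → R5 fires; R=9 Q=6 Y=0 C=6 X=10
Draw 5: a1=3.231, a2=16.800, a3=2.439, a4=0.000, a5=0.000, a0=22.470; τ=−ln(0.3395)/22.470=0.048 → t=0.161; u2·a0=0.5078·22.470=11.410; a1=3.231 < 11.410 ≤ a1+a2=20.031 → R2 fires; R=10 Q=5 Y=0 C=6 X=11
Draw 6: a1=3.590, a2=15.400, a3=2.710, a4=0.000, a5=0.000, a0=21.700; τ=−ln(0.5288)/21.700=0.029 → t=0.190; u2·a0=0.4933·21.700=10.705; a1=3.590 < 10.705 ≤ a1+a2=18.990 → R2 fires; R=11 Q=4 Y=0 C=6 X=12
Draw 7: a1=3.949, a2=13.440, a3=2.981, a4=0.000, a5=0.000, a0=20.370; τ=−ln(0.2631)/20.370=0.066 → t=0.256; u2·a0=0.4385·20.370=8.932; a1=3.949 < 8.932 ≤ a1+a2=17.389 → R2 fires; R=12 Q=3 Y=0 C=6 X=13
Draw 8: a1=4.308, a2=10.920, a3=3.252, a4=0.000, a5=0.000, a0=18.480; τ=−ln(0.4638)/18.480=0.042 → t=0.297; u2·a0=0.4770·18.480=8.815; a1=4.308 < 8.815 ≤ a1+a2=15.228 → R2 fires; R=13 Q=2 Y=0 C=6 X=14
Draw 9: a1=4.667, a2=7.840, a3=3.523, a4=0.000, a5=0.000, a0=16.030; τ=−ln(0.4528)/16.030=0.049 → t=0.347; u2·a0=0.3356·16.030=5.380; a1=4.667 < 5.380 ≤ a1+a2=12.507 → R2 fires; R=14 Q=1 Y=0 C=6 X=15
Draw 10: a1=5.026, a2=4.200, a3=3.794, a4=0.000, a5=0.000, a0=13.020; τ=−ln(0.6571)/13.020=0.032 → t=0.379; u2·a0=0.7812·13.020=10.171; a1+a2=9.226 < 10.171 ≤ a1+…+a3=13.020 → R3 fires; R=14 Q=1 Y=0 C=7 X=15
Draw 11: a1=5.026, a2=4.200, a3=3.794, a4=0.000, a5=0.000, a0=13.020; τ=−ln(0.5271)/13.020=0.049 → t=0.428; u2·a0=0.0361·13.020=0.470 ≤ a1=5.026 → R1 fires; R=13 Q=1 Y=2 C=7 X=15
Draw 12: a1=4.667, a2=4.200, a3=3.523, a4=7.110, a5=8.528, a0=28.028; τ=−ln(0.5071)/28.028=0.024 → t=0.452; u2·a0=0.2221·28.028=6.225; a1=4.667 < 6.225 ≤ a1+a2=8.867 → R2 fires; R=14 Q=0 Y=2 C=7 X=16
Draw 13: a1=5.026, a2=0.000, a3=3.794, a4=7.584, a5=9.184, a0=25.588; τ=−ln(0.4893)/25.588=0.028 → t=0.480 > T=0.46: stop.
X first becomes ≥ 14 when it reaches 14 at the event at t=0.297.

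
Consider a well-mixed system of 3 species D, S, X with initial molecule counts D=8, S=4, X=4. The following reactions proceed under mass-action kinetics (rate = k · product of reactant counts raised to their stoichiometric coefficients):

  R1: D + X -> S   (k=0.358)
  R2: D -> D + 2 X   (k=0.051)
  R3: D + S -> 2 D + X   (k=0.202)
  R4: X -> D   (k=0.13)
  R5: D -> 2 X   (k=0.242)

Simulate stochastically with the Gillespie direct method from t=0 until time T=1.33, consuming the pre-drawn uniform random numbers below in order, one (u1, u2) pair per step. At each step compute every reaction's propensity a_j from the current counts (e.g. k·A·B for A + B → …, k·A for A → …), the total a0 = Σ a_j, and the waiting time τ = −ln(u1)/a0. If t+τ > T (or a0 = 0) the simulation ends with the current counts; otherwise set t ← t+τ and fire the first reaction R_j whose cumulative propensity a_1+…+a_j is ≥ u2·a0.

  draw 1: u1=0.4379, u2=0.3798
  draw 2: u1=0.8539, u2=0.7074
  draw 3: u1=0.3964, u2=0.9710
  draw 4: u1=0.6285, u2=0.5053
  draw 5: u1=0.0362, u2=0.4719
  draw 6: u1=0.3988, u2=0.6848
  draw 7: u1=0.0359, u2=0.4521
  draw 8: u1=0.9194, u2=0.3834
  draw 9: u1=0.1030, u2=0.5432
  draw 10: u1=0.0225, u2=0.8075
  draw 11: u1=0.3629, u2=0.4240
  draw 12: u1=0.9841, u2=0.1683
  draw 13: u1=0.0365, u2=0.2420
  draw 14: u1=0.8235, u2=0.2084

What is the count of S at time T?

S at T = 8

t=0.000: D=8 S=4 X=4
Draw 1: a1=11.456, a2=0.408, a3=6.464, a4=0.520, a5=1.936, a0=20.784; τ=−ln(0.4379)/20.784=0.040 → t=0.040; u2·a0=0.3798·20.784=7.894 ≤ a1=11.456 → R1 fires; D=7 S=5 X=3
Draw 2: a1=7.518, a2=0.357, a3=7.070, a4=0.390, a5=1.694, a0=17.029; τ=−ln(0.8539)/17.029=0.009 → t=0.049; u2·a0=0.7074·17.029=12.046; a1+a2=7.875 < 12.046 ≤ a1+…+a3=14.945 → R3 fires; D=8 S=4 X=4
Draw 3: a1=11.456, a2=0.408, a3=6.464, a4=0.520, a5=1.936, a0=20.784; τ=−ln(0.3964)/20.784=0.045 → t=0.094; u2·a0=0.9710·20.784=20.181; a1+…+a4=18.848 < 20.181 ≤ a1+…+a5=20.784 → R5 fires; D=7 S=4 X=6
Draw 4: a1=15.036, a2=0.357, a3=5.656, a4=0.780, a5=1.694, a0=23.523; τ=−ln(0.6285)/23.523=0.020 → t=0.113; u2·a0=0.5053·23.523=11.886 ≤ a1=15.036 → R1 fires; D=6 S=5 X=5
Draw 5: a1=10.740, a2=0.306, a3=6.060, a4=0.650, a5=1.452, a0=19.208; τ=−ln(0.0362)/19.208=0.173 → t=0.286; u2·a0=0.4719·19.208=9.064 ≤ a1=10.740 → R1 fires; D=5 S=6 X=4
Draw 6: a1=7.160, a2=0.255, a3=6.060, a4=0.520, a5=1.210, a0=15.205; τ=−ln(0.3988)/15.205=0.060 → t=0.347; u2·a0=0.6848·15.205=10.412; a1+a2=7.415 < 10.412 ≤ a1+…+a3=13.475 → R3 fires; D=6 S=5 X=5
Draw 7: a1=10.740, a2=0.306, a3=6.060, a4=0.650, a5=1.452, a0=19.208; τ=−ln(0.0359)/19.208=0.173 → t=0.520; u2·a0=0.4521·19.208=8.684 ≤ a1=10.740 → R1 fires; D=5 S=6 X=4
Draw 8: a1=7.160, a2=0.255, a3=6.060, a4=0.520, a5=1.210, a0=15.205; τ=−ln(0.9194)/15.205=0.006 → t=0.525; u2·a0=0.3834·15.205=5.830 ≤ a1=7.160 → R1 fires; D=4 S=7 X=3
Draw 9: a1=4.296, a2=0.204, a3=5.656, a4=0.390, a5=0.968, a0=11.514; τ=−ln(0.1030)/11.514=0.197 → t=0.723; u2·a0=0.5432·11.514=6.254; a1+a2=4.500 < 6.254 ≤ a1+…+a3=10.156 → R3 fires; D=5 S=6 X=4
Draw 10: a1=7.160, a2=0.255, a3=6.060, a4=0.520, a5=1.210, a0=15.205; τ=−ln(0.0225)/15.205=0.250 → t=0.972; u2·a0=0.8075·15.205=12.278; a1+a2=7.415 < 12.278 ≤ a1+…+a3=13.475 → R3 fires; D=6 S=5 X=5
Draw 11: a1=10.740, a2=0.306, a3=6.060, a4=0.650, a5=1.452, a0=19.208; τ=−ln(0.3629)/19.208=0.053 → t=1.025; u2·a0=0.4240·19.208=8.144 ≤ a1=10.740 → R1 fires; D=5 S=6 X=4
Draw 12: a1=7.160, a2=0.255, a3=6.060, a4=0.520, a5=1.210, a0=15.205; τ=−ln(0.9841)/15.205=0.001 → t=1.026; u2·a0=0.1683·15.205=2.559 ≤ a1=7.160 → R1 fires; D=4 S=7 X=3
Draw 13: a1=4.296, a2=0.204, a3=5.656, a4=0.390, a5=0.968, a0=11.514; τ=−ln(0.0365)/11.514=0.288 → t=1.314; u2·a0=0.2420·11.514=2.786 ≤ a1=4.296 → R1 fires; D=3 S=8 X=2
Draw 14: a1=2.148, a2=0.153, a3=4.848, a4=0.260, a5=0.726, a0=8.135; τ=−ln(0.8235)/8.135=0.024 → t=1.337 > T=1.33: stop.
Read off S at T=1.33: 8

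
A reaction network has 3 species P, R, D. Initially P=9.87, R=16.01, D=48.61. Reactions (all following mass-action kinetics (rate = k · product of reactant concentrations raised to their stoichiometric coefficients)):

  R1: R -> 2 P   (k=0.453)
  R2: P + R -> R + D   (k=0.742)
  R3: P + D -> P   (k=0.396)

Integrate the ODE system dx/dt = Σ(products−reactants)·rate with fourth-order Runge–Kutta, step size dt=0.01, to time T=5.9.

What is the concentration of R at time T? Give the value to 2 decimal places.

RK4 with dt=0.01: 590 steps to T=5.9. Trajectory (selected grid times):
t=0.00: P=9.87 R=16.01 D=48.61
t=0.66: P=1.23 R=11.87 D=38.60
t=1.31: P=1.22 R=8.84 D=33.34
t=1.97: P=1.22 R=6.56 D=28.12
t=2.62: P=1.22 R=4.89 D=23.38
t=3.28: P=1.22 R=3.62 D=19.14
t=3.93: P=1.22 R=2.70 D=15.55
t=4.59: P=1.22 R=2.00 D=12.49
t=5.24: P=1.22 R=1.49 D=9.99
t=5.90: P=1.22 R=1.11 D=7.91
Read off R at T=5.9: 1.11

R at T = 1.11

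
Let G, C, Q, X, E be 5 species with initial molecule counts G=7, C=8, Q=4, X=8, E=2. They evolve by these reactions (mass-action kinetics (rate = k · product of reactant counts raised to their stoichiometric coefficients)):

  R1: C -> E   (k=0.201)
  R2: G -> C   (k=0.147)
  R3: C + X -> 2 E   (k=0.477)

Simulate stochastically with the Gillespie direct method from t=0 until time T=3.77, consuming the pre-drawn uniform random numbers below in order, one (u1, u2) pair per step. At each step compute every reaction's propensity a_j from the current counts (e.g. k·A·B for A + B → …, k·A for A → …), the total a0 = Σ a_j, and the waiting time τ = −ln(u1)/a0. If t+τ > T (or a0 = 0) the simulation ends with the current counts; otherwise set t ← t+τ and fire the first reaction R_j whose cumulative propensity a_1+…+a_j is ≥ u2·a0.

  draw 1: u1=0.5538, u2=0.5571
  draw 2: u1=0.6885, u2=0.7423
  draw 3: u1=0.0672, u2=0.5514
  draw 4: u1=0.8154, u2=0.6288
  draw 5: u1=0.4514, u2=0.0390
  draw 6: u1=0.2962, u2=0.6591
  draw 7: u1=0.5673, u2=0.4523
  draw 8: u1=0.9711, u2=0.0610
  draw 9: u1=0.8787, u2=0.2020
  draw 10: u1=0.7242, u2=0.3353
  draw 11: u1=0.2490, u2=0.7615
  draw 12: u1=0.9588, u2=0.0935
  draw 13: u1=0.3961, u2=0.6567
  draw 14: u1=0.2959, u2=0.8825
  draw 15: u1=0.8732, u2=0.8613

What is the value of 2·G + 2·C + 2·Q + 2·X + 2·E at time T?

Value at T = 58

Check how each reaction changes W = 2·G + 2·C + 2·Q + 2·X + 2·E (weight of products minus weight of reactants):
R1: C -> E: (2·1) − (2·1) = 2 − 2 = 0
R2: G -> C: (2·1) − (2·1) = 2 − 2 = 0
R3: C + X -> 2 E: (2·2) − (2·1 + 2·1) = 4 − 4 = 0
Every reaction leaves W unchanged, so W is conserved and no simulation is needed: W(T) = W(0) = 2·7 + 2·8 + 2·4 + 2·8 + 2·2 = 58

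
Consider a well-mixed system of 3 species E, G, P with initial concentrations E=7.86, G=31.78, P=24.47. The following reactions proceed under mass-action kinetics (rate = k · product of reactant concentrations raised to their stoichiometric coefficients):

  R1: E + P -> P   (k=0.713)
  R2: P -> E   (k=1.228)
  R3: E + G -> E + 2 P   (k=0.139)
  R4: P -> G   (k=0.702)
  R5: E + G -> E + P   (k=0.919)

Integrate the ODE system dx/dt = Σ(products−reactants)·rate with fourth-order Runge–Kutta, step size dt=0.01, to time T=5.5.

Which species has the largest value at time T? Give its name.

Dominant species at T: E

RK4 with dt=0.01: 550 steps to T=5.5. Trajectory (selected grid times):
t=0.00: E=7.86 G=31.78 P=24.47
t=0.61: E=1.72 G=14.77 P=23.91
t=1.22: E=1.72 G=9.76 P=15.95
t=1.83: E=1.72 G=6.47 P=10.60
t=2.44: E=1.72 G=4.29 P=7.04
t=3.06: E=1.72 G=2.83 P=4.64
t=3.67: E=1.72 G=1.88 P=3.08
t=4.28: E=1.72 G=1.25 P=2.04
t=4.89: E=1.72 G=0.83 P=1.36
t=5.50: E=1.72 G=0.55 P=0.90
At T=5.5: E=1.72 G=0.55 P=0.90; the largest is E.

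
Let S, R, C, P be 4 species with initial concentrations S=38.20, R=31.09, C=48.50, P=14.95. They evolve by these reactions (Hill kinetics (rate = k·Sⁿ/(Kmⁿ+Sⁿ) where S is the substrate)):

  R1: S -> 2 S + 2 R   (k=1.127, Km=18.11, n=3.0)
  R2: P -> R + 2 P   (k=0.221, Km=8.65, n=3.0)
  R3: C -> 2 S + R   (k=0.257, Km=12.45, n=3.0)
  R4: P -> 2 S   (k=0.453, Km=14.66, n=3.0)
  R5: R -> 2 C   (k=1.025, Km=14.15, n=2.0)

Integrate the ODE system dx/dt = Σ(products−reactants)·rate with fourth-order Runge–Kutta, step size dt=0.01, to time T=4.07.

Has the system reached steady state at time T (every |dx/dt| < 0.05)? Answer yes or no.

Steady state at T: no

RK4 with dt=0.01: 407 steps to T=4.07. Trajectory (selected grid times):
t=0.00: S=38.20 R=31.09 C=48.50 P=14.95
t=0.45: S=39.10 R=31.82 C=49.15 P=14.93
t=0.90: S=40.00 R=32.56 C=49.81 P=14.91
t=1.36: S=40.92 R=33.31 C=50.49 P=14.89
t=1.81: S=41.82 R=34.05 C=51.16 P=14.86
t=2.26: S=42.73 R=34.80 C=51.84 P=14.84
t=2.71: S=43.64 R=35.54 C=52.52 P=14.82
t=3.17: S=44.57 R=36.31 C=53.22 P=14.80
t=3.62: S=45.48 R=37.05 C=53.91 P=14.78
t=4.07: S=46.39 R=37.80 C=54.60 P=14.76
Rates at T: R1=1.0637, R2=0.1840, R3=0.2540, R4=0.2288, R5=0.8990
dx/dt at T (Σ net stoichiometry × rate): S=+2.0294, R=+1.6664, C=+1.5441, P=-0.0449
Largest |dx/dt| is |+2.0294| (S) ≥ 0.05 → not steady.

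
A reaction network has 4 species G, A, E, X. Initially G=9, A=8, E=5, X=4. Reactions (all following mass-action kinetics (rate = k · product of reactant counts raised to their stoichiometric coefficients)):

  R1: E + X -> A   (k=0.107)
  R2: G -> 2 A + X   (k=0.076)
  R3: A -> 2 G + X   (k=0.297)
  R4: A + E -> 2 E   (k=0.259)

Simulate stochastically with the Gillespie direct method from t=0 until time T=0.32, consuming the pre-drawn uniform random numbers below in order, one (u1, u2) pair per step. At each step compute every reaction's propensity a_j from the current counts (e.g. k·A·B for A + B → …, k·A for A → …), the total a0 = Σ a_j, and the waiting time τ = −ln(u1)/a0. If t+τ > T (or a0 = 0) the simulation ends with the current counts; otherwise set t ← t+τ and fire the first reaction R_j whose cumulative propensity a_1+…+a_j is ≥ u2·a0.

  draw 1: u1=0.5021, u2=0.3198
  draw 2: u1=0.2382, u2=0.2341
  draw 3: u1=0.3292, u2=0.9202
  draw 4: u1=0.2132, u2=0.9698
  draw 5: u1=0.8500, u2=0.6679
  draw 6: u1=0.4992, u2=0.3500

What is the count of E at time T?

E at T = 8

t=0.000: G=9 A=8 E=5 X=4
Draw 1: a1=2.140, a2=0.684, a3=2.376, a4=10.360, a0=15.560; τ=−ln(0.5021)/15.560=0.044 → t=0.044; u2·a0=0.3198·15.560=4.976; a1+a2=2.824 < 4.976 ≤ a1+…+a3=5.200 → R3 fires; G=11 A=7 E=5 X=5
Draw 2: a1=2.675, a2=0.836, a3=2.079, a4=9.065, a0=14.655; τ=−ln(0.2382)/14.655=0.098 → t=0.142; u2·a0=0.2341·14.655=3.431; a1=2.675 < 3.431 ≤ a1+a2=3.511 → R2 fires; G=10 A=9 E=5 X=6
Draw 3: a1=3.210, a2=0.760, a3=2.673, a4=11.655, a0=18.298; τ=−ln(0.3292)/18.298=0.061 → t=0.203; u2·a0=0.9202·18.298=16.838; a1+…+a3=6.643 < 16.838 ≤ a1+…+a4=18.298 → R4 fires; G=10 A=8 E=6 X=6
Draw 4: a1=3.852, a2=0.760, a3=2.376, a4=12.432, a0=19.420; τ=−ln(0.2132)/19.420=0.080 → t=0.282; u2·a0=0.9698·19.420=18.834; a1+…+a3=6.988 < 18.834 ≤ a1+…+a4=19.420 → R4 fires; G=10 A=7 E=7 X=6
Draw 5: a1=4.494, a2=0.760, a3=2.079, a4=12.691, a0=20.024; τ=−ln(0.8500)/20.024=0.008 → t=0.291; u2·a0=0.6679·20.024=13.374; a1+…+a3=7.333 < 13.374 ≤ a1+…+a4=20.024 → R4 fires; G=10 A=6 E=8 X=6
Draw 6: a1=5.136, a2=0.760, a3=1.782, a4=12.432, a0=20.110; τ=−ln(0.4992)/20.110=0.035 → t=0.325 > T=0.32: stop.
Read off E at T=0.32: 8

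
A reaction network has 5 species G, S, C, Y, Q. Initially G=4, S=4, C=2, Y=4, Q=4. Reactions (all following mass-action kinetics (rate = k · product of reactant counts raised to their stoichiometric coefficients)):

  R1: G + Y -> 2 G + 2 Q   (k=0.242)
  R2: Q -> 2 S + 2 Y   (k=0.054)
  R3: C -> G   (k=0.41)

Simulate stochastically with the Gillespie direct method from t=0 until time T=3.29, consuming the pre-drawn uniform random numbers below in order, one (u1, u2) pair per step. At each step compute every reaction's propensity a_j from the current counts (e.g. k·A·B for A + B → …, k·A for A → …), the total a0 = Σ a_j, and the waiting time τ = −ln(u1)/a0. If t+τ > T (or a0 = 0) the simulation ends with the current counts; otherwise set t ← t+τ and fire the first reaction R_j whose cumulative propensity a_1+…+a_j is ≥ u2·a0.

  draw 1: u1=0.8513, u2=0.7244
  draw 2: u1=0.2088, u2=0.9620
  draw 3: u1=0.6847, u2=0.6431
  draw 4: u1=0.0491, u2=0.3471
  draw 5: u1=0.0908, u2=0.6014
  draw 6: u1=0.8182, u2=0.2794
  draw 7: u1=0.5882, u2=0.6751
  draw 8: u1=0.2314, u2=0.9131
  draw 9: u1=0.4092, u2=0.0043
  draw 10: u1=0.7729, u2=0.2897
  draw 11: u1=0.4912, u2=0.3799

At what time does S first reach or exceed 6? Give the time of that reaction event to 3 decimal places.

t=0.000: G=4 S=4 C=2 Y=4 Q=4
Draw 1: a1=3.872, a2=0.216, a3=0.820, a0=4.908; τ=−ln(0.8513)/4.908=0.033 → t=0.033; u2·a0=0.7244·4.908=3.555 ≤ a1=3.872 → R1 fires; G=5 S=4 C=2 Y=3 Q=6
Draw 2: a1=3.630, a2=0.324, a3=0.820, a0=4.774; τ=−ln(0.2088)/4.774=0.328 → t=0.361; u2·a0=0.9620·4.774=4.593; a1+a2=3.954 < 4.593 ≤ a1+…+a3=4.774 → R3 fires; G=6 S=4 C=1 Y=3 Q=6
Draw 3: a1=4.356, a2=0.324, a3=0.410, a0=5.090; τ=−ln(0.6847)/5.090=0.074 → t=0.435; u2·a0=0.6431·5.090=3.273 ≤ a1=4.356 → R1 fires; G=7 S=4 C=1 Y=2 Q=8
Draw 4: a1=3.388, a2=0.432, a3=0.410, a0=4.230; τ=−ln(0.0491)/4.230=0.713 → t=1.148; u2·a0=0.3471·4.230=1.468 ≤ a1=3.388 → R1 fires; G=8 S=4 C=1 Y=1 Q=10
Draw 5: a1=1.936, a2=0.540, a3=0.410, a0=2.886; τ=−ln(0.0908)/2.886=0.831 → t=1.979; u2·a0=0.6014·2.886=1.736 ≤ a1=1.936 → R1 fires; G=9 S=4 C=1 Y=0 Q=12
Draw 6: a1=0.000, a2=0.648, a3=0.410, a0=1.058; τ=−ln(0.8182)/1.058=0.190 → t=2.169; u2·a0=0.2794·1.058=0.296; a1=0.000 < 0.296 ≤ a1+a2=0.648 → R2 fires; G=9 S=6 C=1 Y=2 Q=11
Draw 7: a1=4.356, a2=0.594, a3=0.410, a0=5.360; τ=−ln(0.5882)/5.360=0.099 → t=2.268; u2·a0=0.6751·5.360=3.619 ≤ a1=4.356 → R1 fires; G=10 S=6 C=1 Y=1 Q=13
Draw 8: a1=2.420, a2=0.702, a3=0.410, a0=3.532; τ=−ln(0.2314)/3.532=0.414 → t=2.682; u2·a0=0.9131·3.532=3.225; a1+a2=3.122 < 3.225 ≤ a1+…+a3=3.532 → R3 fires; G=11 S=6 C=0 Y=1 Q=13
Draw 9: a1=2.662, a2=0.702, a3=0.000, a0=3.364; τ=−ln(0.4092)/3.364=0.266 → t=2.948; u2·a0=0.0043·3.364=0.014 ≤ a1=2.662 → R1 fires; G=12 S=6 C=0 Y=0 Q=15
Draw 10: a1=0.000, a2=0.810, a3=0.000, a0=0.810; τ=−ln(0.7729)/0.810=0.318 → t=3.266; u2·a0=0.2897·0.810=0.235; a1=0.000 < 0.235 ≤ a1+a2=0.810 → R2 fires; G=12 S=8 C=0 Y=2 Q=14
Draw 11: a1=5.808, a2=0.756, a3=0.000, a0=6.564; τ=−ln(0.4912)/6.564=0.108 → t=3.374 > T=3.29: stop.
S first becomes ≥ 6 when it reaches 6 at the event at t=2.169.

Threshold first reached at t = 2.169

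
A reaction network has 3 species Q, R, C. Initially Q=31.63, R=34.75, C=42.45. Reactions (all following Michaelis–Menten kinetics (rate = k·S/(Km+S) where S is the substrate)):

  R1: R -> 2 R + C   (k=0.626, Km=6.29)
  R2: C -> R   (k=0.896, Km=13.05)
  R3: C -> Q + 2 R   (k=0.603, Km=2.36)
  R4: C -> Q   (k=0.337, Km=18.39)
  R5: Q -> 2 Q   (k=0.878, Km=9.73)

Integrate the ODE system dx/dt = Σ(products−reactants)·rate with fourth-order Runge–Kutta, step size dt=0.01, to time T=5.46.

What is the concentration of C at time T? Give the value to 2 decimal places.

RK4 with dt=0.01: 546 steps to T=5.46. Trajectory (selected grid times):
t=0.00: Q=31.63 R=34.75 C=42.45
t=0.61: Q=32.53 R=36.19 C=41.87
t=1.21: Q=33.42 R=37.60 C=41.29
t=1.82: Q=34.33 R=39.04 C=40.72
t=2.43: Q=35.23 R=40.48 C=40.15
t=3.03: Q=36.13 R=41.89 C=39.59
t=3.64: Q=37.04 R=43.33 C=39.02
t=4.25: Q=37.95 R=44.77 C=38.46
t=4.85: Q=38.85 R=46.18 C=37.91
t=5.46: Q=39.76 R=47.61 C=37.36
Read off C at T=5.46: 37.36

C at T = 37.36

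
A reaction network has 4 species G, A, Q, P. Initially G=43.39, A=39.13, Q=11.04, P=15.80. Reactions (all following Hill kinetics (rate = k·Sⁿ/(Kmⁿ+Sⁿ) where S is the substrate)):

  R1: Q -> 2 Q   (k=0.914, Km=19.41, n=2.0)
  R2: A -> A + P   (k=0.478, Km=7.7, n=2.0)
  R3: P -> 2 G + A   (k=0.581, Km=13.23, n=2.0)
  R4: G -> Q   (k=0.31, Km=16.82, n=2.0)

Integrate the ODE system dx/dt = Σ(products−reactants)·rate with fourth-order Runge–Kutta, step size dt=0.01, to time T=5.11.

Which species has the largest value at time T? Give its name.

RK4 with dt=0.01: 511 steps to T=5.11. Trajectory (selected grid times):
t=0.00: G=43.39 A=39.13 Q=11.04 P=15.80
t=0.57: G=43.63 A=39.33 Q=11.32 P=15.87
t=1.14: G=43.86 A=39.52 Q=11.61 P=15.93
t=1.70: G=44.10 A=39.71 Q=11.90 P=16.00
t=2.27: G=44.34 A=39.91 Q=12.20 P=16.06
t=2.84: G=44.58 A=40.11 Q=12.51 P=16.13
t=3.41: G=44.82 A=40.31 Q=12.82 P=16.19
t=3.97: G=45.06 A=40.50 Q=13.13 P=16.26
t=4.54: G=45.30 A=40.70 Q=13.45 P=16.32
t=5.11: G=45.55 A=40.90 Q=13.77 P=16.38
At T=5.11: G=45.55 A=40.90 Q=13.77 P=16.38; the largest is G.

Dominant species at T: G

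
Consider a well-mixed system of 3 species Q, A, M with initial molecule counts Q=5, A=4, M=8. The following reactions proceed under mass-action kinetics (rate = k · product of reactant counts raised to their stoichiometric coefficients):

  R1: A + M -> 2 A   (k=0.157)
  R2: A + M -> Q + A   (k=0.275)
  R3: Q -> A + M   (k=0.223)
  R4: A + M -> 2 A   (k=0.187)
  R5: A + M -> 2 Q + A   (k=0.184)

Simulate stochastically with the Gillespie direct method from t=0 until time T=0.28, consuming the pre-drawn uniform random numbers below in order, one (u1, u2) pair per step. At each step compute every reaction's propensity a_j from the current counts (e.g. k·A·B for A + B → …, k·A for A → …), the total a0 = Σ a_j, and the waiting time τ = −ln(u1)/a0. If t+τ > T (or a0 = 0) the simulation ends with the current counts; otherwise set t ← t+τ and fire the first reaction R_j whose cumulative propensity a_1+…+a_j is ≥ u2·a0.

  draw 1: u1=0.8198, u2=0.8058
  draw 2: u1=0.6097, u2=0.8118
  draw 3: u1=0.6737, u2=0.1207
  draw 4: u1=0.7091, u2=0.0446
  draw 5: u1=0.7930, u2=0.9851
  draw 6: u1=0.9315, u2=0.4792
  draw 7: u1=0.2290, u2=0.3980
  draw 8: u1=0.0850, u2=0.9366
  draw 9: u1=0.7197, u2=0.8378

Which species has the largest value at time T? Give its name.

Dominant species at T: Q

t=0.000: Q=5 A=4 M=8
Draw 1: a1=5.024, a2=8.800, a3=1.115, a4=5.984, a5=5.888, a0=26.811; τ=−ln(0.8198)/26.811=0.007 → t=0.007; u2·a0=0.8058·26.811=21.604; a1+…+a4=20.923 < 21.604 ≤ a1+…+a5=26.811 → R5 fires; Q=7 A=4 M=7
Draw 2: a1=4.396, a2=7.700, a3=1.561, a4=5.236, a5=5.152, a0=24.045; τ=−ln(0.6097)/24.045=0.021 → t=0.028; u2·a0=0.8118·24.045=19.520; a1+…+a4=18.893 < 19.520 ≤ a1+…+a5=24.045 → R5 fires; Q=9 A=4 M=6
Draw 3: a1=3.768, a2=6.600, a3=2.007, a4=4.488, a5=4.416, a0=21.279; τ=−ln(0.6737)/21.279=0.019 → t=0.047; u2·a0=0.1207·21.279=2.568 ≤ a1=3.768 → R1 fires; Q=9 A=5 M=5
Draw 4: a1=3.925, a2=6.875, a3=2.007, a4=4.675, a5=4.600, a0=22.082; τ=−ln(0.7091)/22.082=0.016 → t=0.062; u2·a0=0.0446·22.082=0.985 ≤ a1=3.925 → R1 fires; Q=9 A=6 M=4
Draw 5: a1=3.768, a2=6.600, a3=2.007, a4=4.488, a5=4.416, a0=21.279; τ=−ln(0.7930)/21.279=0.011 → t=0.073; u2·a0=0.9851·21.279=20.962; a1+…+a4=16.863 < 20.962 ≤ a1+…+a5=21.279 → R5 fires; Q=11 A=6 M=3
Draw 6: a1=2.826, a2=4.950, a3=2.453, a4=3.366, a5=3.312, a0=16.907; τ=−ln(0.9315)/16.907=0.004 → t=0.077; u2·a0=0.4792·16.907=8.102; a1+a2=7.776 < 8.102 ≤ a1+…+a3=10.229 → R3 fires; Q=10 A=7 M=4
Draw 7: a1=4.396, a2=7.700, a3=2.230, a4=5.236, a5=5.152, a0=24.714; τ=−ln(0.2290)/24.714=0.060 → t=0.137; u2·a0=0.3980·24.714=9.836; a1=4.396 < 9.836 ≤ a1+a2=12.096 → R2 fires; Q=11 A=7 M=3
Draw 8: a1=3.297, a2=5.775, a3=2.453, a4=3.927, a5=3.864, a0=19.316; τ=−ln(0.0850)/19.316=0.128 → t=0.264; u2·a0=0.9366·19.316=18.091; a1+…+a4=15.452 < 18.091 ≤ a1+…+a5=19.316 → R5 fires; Q=13 A=7 M=2
Draw 9: a1=2.198, a2=3.850, a3=2.899, a4=2.618, a5=2.576, a0=14.141; τ=−ln(0.7197)/14.141=0.023 → t=0.288 > T=0.28: stop.
At T=0.28: Q=13 A=7 M=2; the largest is Q.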